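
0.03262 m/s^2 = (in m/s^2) 0.03262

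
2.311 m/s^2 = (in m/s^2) 2.311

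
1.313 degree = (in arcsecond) 4727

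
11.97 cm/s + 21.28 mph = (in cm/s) 963.3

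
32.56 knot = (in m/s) 16.75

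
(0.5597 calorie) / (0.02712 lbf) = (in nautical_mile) 0.01048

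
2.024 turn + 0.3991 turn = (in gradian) 969.2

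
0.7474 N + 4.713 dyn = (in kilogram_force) 0.07622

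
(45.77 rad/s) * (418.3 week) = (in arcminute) 3.981e+13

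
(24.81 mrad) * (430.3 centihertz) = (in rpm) 1.019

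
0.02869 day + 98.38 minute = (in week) 0.01386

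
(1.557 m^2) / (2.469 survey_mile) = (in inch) 0.01543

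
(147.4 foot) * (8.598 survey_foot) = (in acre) 0.02909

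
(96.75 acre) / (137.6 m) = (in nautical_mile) 1.536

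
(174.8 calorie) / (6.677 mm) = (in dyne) 1.095e+10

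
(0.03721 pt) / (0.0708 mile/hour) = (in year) 1.315e-11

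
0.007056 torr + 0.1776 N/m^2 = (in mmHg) 0.008388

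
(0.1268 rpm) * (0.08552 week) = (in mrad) 6.868e+05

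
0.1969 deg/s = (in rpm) 0.03282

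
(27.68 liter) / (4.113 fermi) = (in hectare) 6.73e+08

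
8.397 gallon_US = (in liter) 31.79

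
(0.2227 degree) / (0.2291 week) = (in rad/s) 2.805e-08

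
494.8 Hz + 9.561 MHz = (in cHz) 9.561e+08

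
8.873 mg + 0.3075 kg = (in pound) 0.6779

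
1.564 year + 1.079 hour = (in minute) 8.221e+05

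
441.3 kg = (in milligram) 4.413e+08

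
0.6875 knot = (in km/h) 1.273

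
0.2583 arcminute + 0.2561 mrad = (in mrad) 0.3312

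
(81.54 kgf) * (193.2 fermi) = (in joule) 1.545e-10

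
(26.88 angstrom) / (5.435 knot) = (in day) 1.113e-14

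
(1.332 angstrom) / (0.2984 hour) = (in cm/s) 1.24e-11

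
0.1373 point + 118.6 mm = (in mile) 7.372e-05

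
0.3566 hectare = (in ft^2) 3.838e+04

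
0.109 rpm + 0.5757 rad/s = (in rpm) 5.607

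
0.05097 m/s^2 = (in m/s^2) 0.05097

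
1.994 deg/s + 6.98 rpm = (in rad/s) 0.7657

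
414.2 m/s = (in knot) 805.1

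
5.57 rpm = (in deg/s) 33.42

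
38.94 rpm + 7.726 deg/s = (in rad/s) 4.213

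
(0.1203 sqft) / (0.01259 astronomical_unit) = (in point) 1.682e-08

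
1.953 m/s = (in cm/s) 195.3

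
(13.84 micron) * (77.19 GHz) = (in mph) 2.39e+06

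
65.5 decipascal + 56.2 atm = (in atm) 56.2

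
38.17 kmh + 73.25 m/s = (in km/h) 301.9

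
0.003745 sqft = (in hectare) 3.479e-08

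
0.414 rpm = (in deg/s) 2.484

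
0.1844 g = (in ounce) 0.006505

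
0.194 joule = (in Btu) 0.0001839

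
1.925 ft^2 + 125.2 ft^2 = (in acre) 0.002918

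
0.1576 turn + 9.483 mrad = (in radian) 0.9997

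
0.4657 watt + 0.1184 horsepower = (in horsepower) 0.119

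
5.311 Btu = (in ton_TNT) 1.339e-06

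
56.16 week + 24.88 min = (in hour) 9435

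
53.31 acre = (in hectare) 21.57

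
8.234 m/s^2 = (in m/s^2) 8.234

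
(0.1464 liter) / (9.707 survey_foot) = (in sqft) 0.0005326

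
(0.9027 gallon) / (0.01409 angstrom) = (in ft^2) 2.61e+10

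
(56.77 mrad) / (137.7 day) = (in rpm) 4.557e-08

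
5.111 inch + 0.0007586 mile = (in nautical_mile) 0.0007293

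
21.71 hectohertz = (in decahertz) 217.1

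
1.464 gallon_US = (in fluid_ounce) 187.4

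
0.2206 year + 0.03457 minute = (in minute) 1.159e+05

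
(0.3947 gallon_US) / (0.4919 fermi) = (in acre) 7.506e+08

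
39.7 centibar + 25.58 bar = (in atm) 25.64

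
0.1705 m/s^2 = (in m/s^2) 0.1705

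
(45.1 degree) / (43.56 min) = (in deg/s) 0.01726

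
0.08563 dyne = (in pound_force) 1.925e-07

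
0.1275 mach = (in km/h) 156.3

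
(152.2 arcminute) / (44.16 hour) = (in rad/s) 2.785e-07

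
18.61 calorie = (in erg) 7.786e+08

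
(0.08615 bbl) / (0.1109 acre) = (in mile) 1.896e-08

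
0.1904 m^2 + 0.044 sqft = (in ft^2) 2.093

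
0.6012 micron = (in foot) 1.972e-06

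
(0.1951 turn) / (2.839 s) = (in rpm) 4.123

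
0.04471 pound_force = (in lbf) 0.04471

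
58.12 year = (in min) 3.055e+07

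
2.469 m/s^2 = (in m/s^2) 2.469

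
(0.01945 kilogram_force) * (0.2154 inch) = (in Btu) 9.891e-07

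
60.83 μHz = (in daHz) 6.083e-06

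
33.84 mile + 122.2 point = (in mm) 5.446e+07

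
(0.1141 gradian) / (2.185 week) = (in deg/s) 7.771e-08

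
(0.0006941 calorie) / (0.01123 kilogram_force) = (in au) 1.763e-13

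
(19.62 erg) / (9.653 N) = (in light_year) 2.148e-23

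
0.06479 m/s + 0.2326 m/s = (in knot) 0.5781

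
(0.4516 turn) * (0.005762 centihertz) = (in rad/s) 0.0001635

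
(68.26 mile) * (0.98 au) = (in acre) 3.98e+12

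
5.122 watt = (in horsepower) 0.006869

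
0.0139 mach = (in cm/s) 473.3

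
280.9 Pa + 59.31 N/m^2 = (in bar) 0.003402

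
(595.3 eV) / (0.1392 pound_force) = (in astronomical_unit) 1.03e-27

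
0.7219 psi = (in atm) 0.04912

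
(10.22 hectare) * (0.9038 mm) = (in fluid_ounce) 3.123e+06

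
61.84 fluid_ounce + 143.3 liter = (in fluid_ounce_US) 4907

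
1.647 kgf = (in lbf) 3.631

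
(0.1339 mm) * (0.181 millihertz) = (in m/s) 2.424e-08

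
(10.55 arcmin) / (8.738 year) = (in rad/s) 1.114e-11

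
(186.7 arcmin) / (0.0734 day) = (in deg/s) 0.0004907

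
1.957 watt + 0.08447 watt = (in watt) 2.041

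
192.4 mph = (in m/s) 86.01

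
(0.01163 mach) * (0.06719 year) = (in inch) 3.304e+08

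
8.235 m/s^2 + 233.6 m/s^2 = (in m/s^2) 241.8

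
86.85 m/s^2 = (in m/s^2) 86.85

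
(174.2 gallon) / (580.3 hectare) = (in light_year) 1.201e-23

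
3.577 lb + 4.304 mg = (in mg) 1.623e+06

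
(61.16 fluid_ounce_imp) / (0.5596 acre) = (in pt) 0.002175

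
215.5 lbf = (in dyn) 9.586e+07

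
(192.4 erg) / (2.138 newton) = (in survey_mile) 5.592e-09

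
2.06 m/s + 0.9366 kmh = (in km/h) 8.353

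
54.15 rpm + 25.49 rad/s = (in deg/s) 1785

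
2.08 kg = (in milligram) 2.08e+06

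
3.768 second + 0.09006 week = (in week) 0.09007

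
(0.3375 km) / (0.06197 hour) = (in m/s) 1.513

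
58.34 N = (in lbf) 13.12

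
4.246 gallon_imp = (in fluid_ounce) 652.7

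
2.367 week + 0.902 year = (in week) 49.4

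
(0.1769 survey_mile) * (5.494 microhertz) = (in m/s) 0.001564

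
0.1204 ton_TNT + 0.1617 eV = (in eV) 3.144e+27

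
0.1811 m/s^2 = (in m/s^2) 0.1811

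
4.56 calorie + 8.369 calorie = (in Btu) 0.05127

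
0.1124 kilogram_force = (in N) 1.102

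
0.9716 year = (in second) 3.064e+07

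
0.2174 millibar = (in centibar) 0.02174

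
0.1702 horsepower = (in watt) 126.9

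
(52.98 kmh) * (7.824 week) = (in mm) 6.964e+10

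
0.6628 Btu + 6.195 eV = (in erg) 6.993e+09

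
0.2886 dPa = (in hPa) 0.0002886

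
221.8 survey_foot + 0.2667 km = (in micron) 3.343e+08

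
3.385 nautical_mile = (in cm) 6.269e+05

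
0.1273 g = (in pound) 0.0002806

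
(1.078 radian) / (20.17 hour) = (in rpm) 0.0001418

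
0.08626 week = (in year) 0.001654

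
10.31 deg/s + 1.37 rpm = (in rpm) 3.088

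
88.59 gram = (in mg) 8.859e+04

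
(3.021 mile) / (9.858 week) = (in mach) 2.395e-06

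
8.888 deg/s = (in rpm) 1.481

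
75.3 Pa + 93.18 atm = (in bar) 94.42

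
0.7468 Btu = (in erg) 7.879e+09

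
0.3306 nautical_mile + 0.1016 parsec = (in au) 2.096e+04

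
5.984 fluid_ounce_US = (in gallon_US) 0.04675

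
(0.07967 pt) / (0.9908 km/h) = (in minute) 1.702e-06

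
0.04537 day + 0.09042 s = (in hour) 1.089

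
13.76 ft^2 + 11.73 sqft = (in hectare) 0.0002368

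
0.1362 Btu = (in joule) 143.7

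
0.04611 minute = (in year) 8.773e-08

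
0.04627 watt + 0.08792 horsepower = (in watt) 65.61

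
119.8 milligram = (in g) 0.1198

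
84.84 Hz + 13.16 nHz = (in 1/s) 84.84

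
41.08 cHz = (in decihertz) 4.108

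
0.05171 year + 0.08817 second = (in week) 2.696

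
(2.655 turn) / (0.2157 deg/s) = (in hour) 1.231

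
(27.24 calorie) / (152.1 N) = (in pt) 2124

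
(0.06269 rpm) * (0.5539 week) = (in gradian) 1.4e+05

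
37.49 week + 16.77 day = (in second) 2.412e+07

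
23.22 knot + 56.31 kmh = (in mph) 61.71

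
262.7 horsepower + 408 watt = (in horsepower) 263.2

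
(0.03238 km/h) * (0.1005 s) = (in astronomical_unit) 6.042e-15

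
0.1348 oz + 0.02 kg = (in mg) 2.382e+04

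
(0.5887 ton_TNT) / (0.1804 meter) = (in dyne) 1.365e+15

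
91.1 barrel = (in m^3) 14.48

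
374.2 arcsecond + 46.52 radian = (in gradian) 2962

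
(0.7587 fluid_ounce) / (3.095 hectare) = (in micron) 0.000725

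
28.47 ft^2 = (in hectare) 0.0002645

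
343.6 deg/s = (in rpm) 57.27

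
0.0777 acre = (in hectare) 0.03144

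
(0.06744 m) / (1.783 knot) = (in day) 8.51e-07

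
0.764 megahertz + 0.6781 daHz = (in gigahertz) 0.000764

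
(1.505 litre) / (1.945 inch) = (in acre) 7.528e-06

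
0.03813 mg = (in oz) 1.345e-06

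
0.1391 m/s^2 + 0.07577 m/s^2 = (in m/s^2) 0.2149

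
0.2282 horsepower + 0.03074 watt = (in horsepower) 0.2282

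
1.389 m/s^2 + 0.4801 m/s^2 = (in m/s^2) 1.869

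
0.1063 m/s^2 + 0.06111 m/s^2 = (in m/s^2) 0.1674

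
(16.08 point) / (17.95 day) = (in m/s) 3.658e-09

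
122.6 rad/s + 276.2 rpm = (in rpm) 1447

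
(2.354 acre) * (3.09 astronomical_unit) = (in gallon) 1.163e+18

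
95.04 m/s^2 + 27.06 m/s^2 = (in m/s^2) 122.1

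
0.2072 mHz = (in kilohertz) 2.072e-07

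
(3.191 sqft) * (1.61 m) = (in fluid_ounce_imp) 1.68e+04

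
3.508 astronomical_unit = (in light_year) 5.547e-05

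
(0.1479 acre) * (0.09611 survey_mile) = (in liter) 9.258e+07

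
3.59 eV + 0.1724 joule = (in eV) 1.076e+18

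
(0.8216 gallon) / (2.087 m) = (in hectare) 1.49e-07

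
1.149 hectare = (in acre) 2.839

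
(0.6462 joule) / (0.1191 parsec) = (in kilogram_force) 1.793e-17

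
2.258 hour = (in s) 8129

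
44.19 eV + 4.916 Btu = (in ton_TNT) 1.24e-06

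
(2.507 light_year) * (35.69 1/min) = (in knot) 2.742e+16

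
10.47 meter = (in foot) 34.35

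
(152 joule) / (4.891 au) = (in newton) 2.077e-10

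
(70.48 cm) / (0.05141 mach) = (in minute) 0.000671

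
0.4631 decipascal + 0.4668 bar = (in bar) 0.4668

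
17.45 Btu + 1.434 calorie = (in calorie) 4402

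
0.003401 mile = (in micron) 5.473e+06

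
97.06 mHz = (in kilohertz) 9.706e-05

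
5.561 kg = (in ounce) 196.2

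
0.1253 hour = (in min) 7.518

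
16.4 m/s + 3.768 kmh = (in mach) 0.05124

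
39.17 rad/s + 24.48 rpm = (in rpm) 398.5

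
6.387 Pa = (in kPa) 0.006387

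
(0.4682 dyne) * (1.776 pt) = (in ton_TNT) 7.011e-19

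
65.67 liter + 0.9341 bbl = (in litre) 214.2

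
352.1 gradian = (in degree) 316.9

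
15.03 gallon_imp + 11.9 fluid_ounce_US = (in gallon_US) 18.14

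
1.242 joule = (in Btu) 0.001177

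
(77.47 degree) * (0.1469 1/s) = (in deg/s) 11.38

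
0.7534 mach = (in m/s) 256.5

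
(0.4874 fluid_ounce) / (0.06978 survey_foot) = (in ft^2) 0.007295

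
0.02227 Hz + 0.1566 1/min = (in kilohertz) 2.488e-05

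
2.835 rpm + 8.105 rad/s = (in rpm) 80.23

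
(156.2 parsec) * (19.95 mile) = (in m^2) 1.547e+23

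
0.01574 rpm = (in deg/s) 0.09444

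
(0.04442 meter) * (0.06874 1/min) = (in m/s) 5.089e-05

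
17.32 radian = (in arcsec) 3.573e+06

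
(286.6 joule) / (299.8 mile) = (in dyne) 59.4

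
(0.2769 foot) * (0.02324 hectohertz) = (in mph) 0.4388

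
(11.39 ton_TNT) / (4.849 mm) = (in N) 9.828e+12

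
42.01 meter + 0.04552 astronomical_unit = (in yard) 7.447e+09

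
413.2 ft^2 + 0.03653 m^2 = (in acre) 0.009495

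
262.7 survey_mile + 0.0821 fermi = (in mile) 262.7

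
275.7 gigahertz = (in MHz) 2.757e+05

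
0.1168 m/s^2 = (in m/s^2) 0.1168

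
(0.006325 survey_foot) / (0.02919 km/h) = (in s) 0.2378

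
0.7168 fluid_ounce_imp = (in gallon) 0.00538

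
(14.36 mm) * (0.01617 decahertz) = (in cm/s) 0.2322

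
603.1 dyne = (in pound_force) 0.001356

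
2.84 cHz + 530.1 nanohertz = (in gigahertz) 2.84e-11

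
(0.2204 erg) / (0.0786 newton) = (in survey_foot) 9.2e-07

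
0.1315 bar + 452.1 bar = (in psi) 6559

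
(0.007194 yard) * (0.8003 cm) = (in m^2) 5.265e-05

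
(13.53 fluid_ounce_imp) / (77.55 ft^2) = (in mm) 0.05336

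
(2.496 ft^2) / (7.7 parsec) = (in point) 2.767e-15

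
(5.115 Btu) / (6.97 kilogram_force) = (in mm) 7.895e+04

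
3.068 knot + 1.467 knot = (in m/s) 2.333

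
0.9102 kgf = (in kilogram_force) 0.9102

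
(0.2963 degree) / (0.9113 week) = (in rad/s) 9.383e-09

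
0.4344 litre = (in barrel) 0.002732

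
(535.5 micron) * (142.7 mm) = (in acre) 1.888e-08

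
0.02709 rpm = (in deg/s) 0.1625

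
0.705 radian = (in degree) 40.39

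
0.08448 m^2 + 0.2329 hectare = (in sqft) 2.507e+04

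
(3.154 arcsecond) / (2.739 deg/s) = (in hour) 8.885e-08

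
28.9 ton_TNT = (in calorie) 2.89e+10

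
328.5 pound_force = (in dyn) 1.461e+08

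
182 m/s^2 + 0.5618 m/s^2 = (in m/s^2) 182.6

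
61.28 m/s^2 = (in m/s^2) 61.28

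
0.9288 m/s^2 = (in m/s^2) 0.9288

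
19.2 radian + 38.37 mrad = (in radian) 19.24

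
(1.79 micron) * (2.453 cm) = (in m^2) 4.391e-08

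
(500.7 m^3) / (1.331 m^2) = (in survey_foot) 1234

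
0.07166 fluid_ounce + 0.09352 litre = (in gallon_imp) 0.02104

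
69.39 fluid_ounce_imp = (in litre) 1.972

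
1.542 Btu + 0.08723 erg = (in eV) 1.015e+22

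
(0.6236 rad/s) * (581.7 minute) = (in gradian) 1.386e+06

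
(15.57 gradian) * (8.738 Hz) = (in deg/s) 122.4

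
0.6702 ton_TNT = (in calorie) 6.702e+08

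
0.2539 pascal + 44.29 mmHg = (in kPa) 5.905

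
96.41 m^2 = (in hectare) 0.009641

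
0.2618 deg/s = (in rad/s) 0.004569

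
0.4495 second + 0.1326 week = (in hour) 22.28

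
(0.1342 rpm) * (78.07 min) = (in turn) 10.48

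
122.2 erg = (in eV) 7.627e+13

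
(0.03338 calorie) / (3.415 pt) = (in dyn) 1.159e+07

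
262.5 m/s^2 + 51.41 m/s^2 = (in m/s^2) 313.9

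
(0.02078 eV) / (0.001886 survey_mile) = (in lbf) 2.466e-22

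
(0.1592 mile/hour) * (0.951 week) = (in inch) 1.612e+06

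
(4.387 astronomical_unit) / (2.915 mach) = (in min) 1.102e+07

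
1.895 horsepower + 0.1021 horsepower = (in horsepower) 1.997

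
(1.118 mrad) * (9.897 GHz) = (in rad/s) 1.106e+07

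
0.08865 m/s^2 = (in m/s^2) 0.08865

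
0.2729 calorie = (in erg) 1.142e+07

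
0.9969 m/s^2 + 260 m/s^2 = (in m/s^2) 261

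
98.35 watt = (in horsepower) 0.1319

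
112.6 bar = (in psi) 1633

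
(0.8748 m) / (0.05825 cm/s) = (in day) 0.01738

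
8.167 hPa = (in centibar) 0.8167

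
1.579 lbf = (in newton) 7.024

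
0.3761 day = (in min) 541.6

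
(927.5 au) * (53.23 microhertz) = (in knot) 1.436e+10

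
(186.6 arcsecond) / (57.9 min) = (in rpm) 2.487e-06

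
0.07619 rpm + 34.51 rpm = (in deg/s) 207.5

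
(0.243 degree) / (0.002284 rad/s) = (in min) 0.03095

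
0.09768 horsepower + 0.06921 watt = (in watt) 72.91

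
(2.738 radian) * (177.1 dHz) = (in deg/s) 2778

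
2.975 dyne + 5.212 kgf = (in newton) 51.11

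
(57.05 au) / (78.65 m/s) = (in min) 1.809e+09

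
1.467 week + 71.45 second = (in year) 0.02814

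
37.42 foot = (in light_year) 1.206e-15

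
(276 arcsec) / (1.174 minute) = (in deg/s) 0.001088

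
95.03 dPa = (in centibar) 0.009503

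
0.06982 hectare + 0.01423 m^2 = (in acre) 0.1725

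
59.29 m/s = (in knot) 115.3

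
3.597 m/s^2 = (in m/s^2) 3.597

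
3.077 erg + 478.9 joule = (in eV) 2.989e+21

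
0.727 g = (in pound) 0.001603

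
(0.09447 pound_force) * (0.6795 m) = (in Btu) 0.0002706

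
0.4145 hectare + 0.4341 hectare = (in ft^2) 9.134e+04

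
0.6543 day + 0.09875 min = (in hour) 15.7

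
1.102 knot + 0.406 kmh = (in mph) 1.52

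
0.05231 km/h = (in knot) 0.02825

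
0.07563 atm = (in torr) 57.48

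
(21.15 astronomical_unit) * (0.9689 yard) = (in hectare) 2.803e+08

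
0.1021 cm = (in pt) 2.894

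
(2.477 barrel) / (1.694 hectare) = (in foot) 7.627e-05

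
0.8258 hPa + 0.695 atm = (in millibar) 705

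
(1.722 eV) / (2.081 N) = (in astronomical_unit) 8.862e-31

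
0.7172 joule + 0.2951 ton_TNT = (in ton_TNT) 0.2951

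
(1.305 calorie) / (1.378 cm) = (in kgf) 40.4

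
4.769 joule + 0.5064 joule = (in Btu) 0.005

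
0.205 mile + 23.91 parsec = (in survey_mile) 4.584e+14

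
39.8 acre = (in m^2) 1.611e+05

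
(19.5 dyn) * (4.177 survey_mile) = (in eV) 8.182e+18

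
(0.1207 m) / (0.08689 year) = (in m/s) 4.405e-08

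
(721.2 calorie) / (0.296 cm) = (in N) 1.019e+06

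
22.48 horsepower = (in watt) 1.676e+04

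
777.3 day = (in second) 6.716e+07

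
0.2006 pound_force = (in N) 0.8923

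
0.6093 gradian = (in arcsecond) 1974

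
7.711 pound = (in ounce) 123.4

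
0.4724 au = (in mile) 4.391e+07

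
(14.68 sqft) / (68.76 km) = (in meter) 1.983e-05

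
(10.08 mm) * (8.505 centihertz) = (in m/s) 0.0008573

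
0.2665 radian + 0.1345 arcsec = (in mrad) 266.5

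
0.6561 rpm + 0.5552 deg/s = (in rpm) 0.7486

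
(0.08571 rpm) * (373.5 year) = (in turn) 1.683e+07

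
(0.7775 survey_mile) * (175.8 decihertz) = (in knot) 4.276e+04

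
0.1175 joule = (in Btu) 0.0001114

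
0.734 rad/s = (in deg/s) 42.06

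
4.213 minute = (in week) 0.000418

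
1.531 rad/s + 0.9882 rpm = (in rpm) 15.61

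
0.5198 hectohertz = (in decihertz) 519.8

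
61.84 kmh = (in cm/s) 1718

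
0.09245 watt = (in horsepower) 0.000124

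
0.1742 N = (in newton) 0.1742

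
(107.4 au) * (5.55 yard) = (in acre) 2.015e+10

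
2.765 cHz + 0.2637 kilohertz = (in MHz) 0.0002637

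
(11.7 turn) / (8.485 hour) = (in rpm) 0.02298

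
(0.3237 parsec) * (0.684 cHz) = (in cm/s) 6.832e+15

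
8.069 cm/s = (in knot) 0.1568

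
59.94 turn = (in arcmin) 1.295e+06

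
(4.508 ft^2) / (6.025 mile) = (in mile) 2.684e-08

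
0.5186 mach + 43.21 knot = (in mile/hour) 444.7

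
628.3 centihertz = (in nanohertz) 6.283e+09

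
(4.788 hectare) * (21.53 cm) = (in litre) 1.031e+07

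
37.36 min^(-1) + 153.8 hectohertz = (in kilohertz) 15.38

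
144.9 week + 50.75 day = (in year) 2.918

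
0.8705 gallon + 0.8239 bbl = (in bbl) 0.8446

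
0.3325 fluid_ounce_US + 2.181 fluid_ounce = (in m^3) 7.433e-05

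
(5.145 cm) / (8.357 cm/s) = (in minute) 0.01026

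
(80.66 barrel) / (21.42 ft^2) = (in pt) 1.827e+04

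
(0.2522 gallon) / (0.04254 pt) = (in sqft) 684.7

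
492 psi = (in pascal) 3.392e+06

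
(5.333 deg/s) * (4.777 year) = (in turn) 2.232e+06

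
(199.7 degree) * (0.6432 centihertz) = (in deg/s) 1.284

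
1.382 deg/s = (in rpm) 0.2303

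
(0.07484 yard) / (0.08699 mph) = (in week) 2.91e-06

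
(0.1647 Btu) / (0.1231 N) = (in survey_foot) 4631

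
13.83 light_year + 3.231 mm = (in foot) 4.293e+17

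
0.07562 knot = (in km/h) 0.14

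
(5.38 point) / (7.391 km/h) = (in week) 1.529e-09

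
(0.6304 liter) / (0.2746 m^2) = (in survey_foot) 0.007532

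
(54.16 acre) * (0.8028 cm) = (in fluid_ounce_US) 5.95e+07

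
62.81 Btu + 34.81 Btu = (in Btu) 97.62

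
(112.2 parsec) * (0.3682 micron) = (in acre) 3.15e+08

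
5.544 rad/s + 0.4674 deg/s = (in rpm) 53.02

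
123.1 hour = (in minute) 7386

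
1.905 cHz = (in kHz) 1.905e-05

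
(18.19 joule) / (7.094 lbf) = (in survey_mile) 0.0003582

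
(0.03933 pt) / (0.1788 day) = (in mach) 2.638e-12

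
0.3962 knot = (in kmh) 0.7338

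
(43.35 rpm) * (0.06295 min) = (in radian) 17.15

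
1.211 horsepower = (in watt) 903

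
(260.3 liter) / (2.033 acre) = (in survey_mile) 1.966e-08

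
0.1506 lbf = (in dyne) 6.699e+04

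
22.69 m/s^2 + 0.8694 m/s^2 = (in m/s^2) 23.56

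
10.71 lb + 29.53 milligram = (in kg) 4.858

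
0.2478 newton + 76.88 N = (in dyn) 7.713e+06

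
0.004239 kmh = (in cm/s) 0.1177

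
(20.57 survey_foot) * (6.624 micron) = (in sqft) 0.000447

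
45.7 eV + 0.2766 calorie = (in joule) 1.157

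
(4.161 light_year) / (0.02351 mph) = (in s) 3.746e+18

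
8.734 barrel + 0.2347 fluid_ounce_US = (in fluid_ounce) 4.695e+04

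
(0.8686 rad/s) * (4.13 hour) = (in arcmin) 4.44e+07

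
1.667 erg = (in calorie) 3.984e-08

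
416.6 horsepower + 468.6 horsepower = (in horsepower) 885.2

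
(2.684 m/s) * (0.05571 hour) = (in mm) 5.383e+05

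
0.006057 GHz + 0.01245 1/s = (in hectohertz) 6.057e+04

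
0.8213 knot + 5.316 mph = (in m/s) 2.799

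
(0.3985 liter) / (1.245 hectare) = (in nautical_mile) 1.728e-11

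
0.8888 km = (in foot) 2916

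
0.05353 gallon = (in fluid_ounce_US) 6.852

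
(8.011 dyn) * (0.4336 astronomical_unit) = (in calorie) 1.242e+06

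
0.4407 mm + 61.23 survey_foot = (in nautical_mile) 0.01008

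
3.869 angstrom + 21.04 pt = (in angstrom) 7.422e+07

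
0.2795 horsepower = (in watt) 208.4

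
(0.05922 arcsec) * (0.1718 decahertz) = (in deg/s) 2.826e-05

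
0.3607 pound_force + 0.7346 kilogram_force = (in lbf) 1.98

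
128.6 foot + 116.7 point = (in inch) 1545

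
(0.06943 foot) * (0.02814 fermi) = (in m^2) 5.955e-19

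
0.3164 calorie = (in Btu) 0.001255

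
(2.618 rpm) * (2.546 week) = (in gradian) 2.688e+07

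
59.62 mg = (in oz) 0.002103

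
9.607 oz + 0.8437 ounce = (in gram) 296.3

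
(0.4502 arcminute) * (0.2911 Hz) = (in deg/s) 0.002184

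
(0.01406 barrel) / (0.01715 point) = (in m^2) 369.5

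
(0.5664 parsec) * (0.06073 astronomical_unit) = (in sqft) 1.709e+27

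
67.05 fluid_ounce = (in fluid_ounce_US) 67.05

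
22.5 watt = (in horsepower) 0.03017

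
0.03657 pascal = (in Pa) 0.03657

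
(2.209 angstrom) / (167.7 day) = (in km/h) 5.488e-17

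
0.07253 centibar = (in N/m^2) 72.53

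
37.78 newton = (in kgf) 3.852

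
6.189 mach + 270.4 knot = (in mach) 6.598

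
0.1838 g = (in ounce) 0.006483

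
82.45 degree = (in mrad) 1439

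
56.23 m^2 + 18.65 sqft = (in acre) 0.01432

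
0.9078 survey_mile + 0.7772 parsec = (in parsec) 0.7772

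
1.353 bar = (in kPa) 135.3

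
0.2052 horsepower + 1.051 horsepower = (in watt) 936.7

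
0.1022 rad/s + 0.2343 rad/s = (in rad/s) 0.3365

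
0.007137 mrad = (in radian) 7.137e-06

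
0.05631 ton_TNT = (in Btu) 2.233e+05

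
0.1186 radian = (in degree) 6.795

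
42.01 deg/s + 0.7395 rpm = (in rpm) 7.741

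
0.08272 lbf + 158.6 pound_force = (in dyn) 7.059e+07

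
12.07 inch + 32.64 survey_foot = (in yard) 11.22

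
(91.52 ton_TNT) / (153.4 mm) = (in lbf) 5.612e+11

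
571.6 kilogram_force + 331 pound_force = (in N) 7078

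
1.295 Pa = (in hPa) 0.01295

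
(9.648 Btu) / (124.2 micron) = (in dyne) 8.196e+12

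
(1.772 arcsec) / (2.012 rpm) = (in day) 4.719e-10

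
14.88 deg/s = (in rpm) 2.48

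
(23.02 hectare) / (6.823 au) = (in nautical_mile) 1.218e-10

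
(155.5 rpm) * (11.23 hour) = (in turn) 1.048e+05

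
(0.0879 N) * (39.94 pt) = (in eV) 7.73e+15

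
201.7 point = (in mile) 4.421e-05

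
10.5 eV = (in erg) 1.682e-11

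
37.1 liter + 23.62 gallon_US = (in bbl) 0.7957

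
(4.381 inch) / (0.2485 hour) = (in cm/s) 0.01244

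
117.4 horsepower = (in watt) 8.755e+04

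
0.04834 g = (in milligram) 48.34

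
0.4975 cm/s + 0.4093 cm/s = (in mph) 0.02028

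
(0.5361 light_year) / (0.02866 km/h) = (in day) 7.374e+12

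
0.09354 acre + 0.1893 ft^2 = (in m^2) 378.6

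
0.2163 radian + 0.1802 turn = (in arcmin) 4636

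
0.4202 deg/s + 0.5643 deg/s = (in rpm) 0.1641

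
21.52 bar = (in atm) 21.24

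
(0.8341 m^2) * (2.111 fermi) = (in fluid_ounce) 5.954e-11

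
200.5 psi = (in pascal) 1.382e+06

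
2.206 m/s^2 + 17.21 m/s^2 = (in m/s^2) 19.42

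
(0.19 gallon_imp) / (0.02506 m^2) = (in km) 3.447e-05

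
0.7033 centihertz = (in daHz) 0.0007033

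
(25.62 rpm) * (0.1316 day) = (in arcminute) 1.049e+08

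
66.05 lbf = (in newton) 293.8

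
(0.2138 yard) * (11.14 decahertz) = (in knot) 42.33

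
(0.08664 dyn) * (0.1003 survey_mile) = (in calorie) 3.343e-05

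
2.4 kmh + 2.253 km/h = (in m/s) 1.292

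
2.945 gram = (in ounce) 0.1039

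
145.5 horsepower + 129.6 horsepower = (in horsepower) 275.1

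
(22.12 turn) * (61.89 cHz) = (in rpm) 821.4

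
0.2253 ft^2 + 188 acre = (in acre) 188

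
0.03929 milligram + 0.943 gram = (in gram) 0.943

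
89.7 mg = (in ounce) 0.003164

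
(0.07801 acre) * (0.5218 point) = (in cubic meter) 0.05811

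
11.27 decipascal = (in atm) 1.112e-05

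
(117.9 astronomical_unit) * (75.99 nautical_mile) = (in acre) 6.134e+14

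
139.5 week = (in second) 8.437e+07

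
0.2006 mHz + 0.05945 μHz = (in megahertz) 2.007e-10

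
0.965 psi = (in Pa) 6653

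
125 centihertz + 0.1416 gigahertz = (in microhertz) 1.416e+14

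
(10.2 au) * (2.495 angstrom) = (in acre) 0.09408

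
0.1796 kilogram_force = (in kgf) 0.1796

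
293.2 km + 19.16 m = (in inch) 1.154e+07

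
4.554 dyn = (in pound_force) 1.024e-05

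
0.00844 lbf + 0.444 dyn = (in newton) 0.03755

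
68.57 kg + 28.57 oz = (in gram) 6.938e+04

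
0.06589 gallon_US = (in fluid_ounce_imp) 8.778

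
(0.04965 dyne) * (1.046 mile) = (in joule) 0.0008358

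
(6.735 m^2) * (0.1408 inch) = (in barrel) 0.1515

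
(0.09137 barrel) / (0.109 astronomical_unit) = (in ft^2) 9.589e-12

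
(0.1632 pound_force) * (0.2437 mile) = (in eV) 1.777e+21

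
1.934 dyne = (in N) 1.934e-05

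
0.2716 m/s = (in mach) 0.0007977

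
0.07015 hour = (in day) 0.002923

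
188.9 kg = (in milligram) 1.889e+08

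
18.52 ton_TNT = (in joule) 7.749e+10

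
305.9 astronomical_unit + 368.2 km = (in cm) 4.576e+15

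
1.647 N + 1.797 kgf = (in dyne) 1.927e+06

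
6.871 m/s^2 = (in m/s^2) 6.871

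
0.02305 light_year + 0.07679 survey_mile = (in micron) 2.181e+20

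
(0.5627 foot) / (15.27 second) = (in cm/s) 1.123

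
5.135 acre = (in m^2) 2.078e+04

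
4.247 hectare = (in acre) 10.49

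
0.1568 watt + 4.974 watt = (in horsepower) 0.006881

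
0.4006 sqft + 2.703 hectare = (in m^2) 2.703e+04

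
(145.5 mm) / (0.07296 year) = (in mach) 1.857e-10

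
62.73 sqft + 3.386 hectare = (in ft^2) 3.645e+05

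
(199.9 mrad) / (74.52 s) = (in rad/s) 0.002683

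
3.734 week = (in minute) 3.764e+04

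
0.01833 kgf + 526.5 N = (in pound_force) 118.4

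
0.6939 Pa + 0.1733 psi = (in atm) 0.0118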